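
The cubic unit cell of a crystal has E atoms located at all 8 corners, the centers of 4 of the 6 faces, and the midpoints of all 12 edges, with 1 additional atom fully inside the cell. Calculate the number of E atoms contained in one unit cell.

7

Corner atoms are shared by 8 cells (1/8 each), face atoms by 2 (1/2 each), edge atoms by 4 (1/4 each), interior atoms are unshared.
Net atoms = 8 × 1/8 + 4 × 1/2 + 12 × 1/4 + 1 = 1 + 2 + 3 + 1 = 7.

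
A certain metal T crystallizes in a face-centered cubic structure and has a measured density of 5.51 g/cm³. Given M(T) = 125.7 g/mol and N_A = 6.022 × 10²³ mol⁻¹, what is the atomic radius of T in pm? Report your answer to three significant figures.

188 pm

For an FCC cell (Z = 4), a³ = Z·M/(N_A·ρ) = 4 × 125.7 / (6.022 × 10²³ × 5.510) = 1.515 × 10^-22 cm³, so a = 5.331 × 10^-8 cm = 533.1 pm.
Atoms touch along the face diagonal, so √2·a = 4r, so r = 0.3536 × a = 188 pm.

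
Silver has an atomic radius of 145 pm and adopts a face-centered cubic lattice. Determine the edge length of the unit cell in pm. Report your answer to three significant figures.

In an FCC lattice, atoms touch along the face diagonal, so √2·a = 4r.
a = 4r/√2 = 4 × 145 / 1.4142 = 410 pm.

410 pm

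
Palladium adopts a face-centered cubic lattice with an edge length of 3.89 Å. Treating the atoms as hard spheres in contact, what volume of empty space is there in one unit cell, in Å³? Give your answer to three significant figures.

15.3 Å³

In an FCC lattice atoms touch along the face diagonal, so √2·a = 4r, so r = 0.3536a = 1.375 Å.
V_cell = a³ = 58.86 Å³; V_atoms = 4 × (4/3)πr³ = 43.59 Å³.
Empty space = 58.86 − 43.59 = 15.3 Å³.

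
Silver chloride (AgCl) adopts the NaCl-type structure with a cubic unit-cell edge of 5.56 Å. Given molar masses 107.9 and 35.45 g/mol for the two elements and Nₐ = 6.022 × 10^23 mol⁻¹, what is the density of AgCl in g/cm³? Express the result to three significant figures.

The NaCl-type structure contains Z = 4 formula units per cell; M(AgCl) = 107.9 + 35.45 = 143.35 g/mol.
a³ = (5.560 × 10^-8 cm)³ = 1.719 × 10^-22 cm³.
ρ = 4 × 143.35 / (6.022 × 10²³ × 1.719 × 10^-22) = 5.540 g/cm³.

5.54 g/cm³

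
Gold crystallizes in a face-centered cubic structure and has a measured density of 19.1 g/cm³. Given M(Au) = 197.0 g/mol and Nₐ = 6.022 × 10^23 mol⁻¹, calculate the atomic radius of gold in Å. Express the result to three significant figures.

1.45 Å

For an FCC cell (Z = 4), a³ = Z·M/(N_A·ρ) = 4 × 197.0 / (6.022 × 10²³ × 19.10) = 6.851 × 10^-23 cm³, so a = 4.092 × 10^-8 cm = 4.092 Å.
Atoms touch along the face diagonal, so √2·a = 4r, so r = 0.3536 × a = 1.45 Å.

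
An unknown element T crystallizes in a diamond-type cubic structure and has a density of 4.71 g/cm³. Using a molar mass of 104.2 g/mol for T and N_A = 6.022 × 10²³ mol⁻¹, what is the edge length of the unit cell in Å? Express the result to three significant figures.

With Z = 8 atoms per diamond cubic cell, a³ = Z·M/(N_A·ρ) = 8 × 104.2 / (6.022 × 10²³ × 4.710 g/cm³) = 2.939 × 10^-22 cm³.
a = (2.939 × 10^-22)^(1/3) = 6.649 × 10^-8 cm = 6.65 Å.

6.65 Å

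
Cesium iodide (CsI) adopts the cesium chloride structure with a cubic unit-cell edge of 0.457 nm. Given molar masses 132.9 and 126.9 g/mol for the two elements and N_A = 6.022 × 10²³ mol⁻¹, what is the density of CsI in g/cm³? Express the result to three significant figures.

The cesium chloride structure contains Z = 1 formula unit per cell; M(CsI) = 132.9 + 126.9 = 259.8 g/mol.
a³ = (4.570 × 10^-8 cm)³ = 9.544 × 10^-23 cm³.
ρ = 1 × 259.8 / (6.022 × 10²³ × 9.544 × 10^-23) = 4.520 g/cm³.

4.52 g/cm³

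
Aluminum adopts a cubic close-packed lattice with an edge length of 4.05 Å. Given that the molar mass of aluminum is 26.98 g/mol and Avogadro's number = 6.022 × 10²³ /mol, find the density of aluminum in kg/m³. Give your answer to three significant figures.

An FCC unit cell contains Z = 4 atoms.
Cell volume: a³ = (4.05 Å)³ = (4.050 × 10^-8 cm)³ = 6.643 × 10^-23 cm³.
ρ = Z·M/(N_A·a³) = 4 × 26.98 / (6.022 × 10²³ × 6.643 × 10^-23) = 2.698 g/cm³ = 2700 kg/m³.

2700 kg/m³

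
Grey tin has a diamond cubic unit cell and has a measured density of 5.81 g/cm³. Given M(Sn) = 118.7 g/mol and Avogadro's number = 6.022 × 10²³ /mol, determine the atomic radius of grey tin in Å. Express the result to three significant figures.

For a diamond cubic cell (Z = 8), a³ = Z·M/(N_A·ρ) = 8 × 118.7 / (6.022 × 10²³ × 5.810) = 2.714 × 10^-22 cm³, so a = 6.475 × 10^-8 cm = 6.475 Å.
Nearest neighbors lie along the body diagonal with √3·a = 8r, so r = 0.2165 × a = 1.40 Å.

1.40 Å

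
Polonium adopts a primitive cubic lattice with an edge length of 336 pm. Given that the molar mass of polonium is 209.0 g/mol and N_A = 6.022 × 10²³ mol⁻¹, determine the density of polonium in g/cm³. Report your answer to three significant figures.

9.15 g/cm³

A simple cubic unit cell contains Z = 1 atom.
Cell volume: a³ = (336 pm)³ = (3.360 × 10^-8 cm)³ = 3.793 × 10^-23 cm³.
ρ = Z·M/(N_A·a³) = 1 × 209.0 / (6.022 × 10²³ × 3.793 × 10^-23) = 9.149 g/cm³.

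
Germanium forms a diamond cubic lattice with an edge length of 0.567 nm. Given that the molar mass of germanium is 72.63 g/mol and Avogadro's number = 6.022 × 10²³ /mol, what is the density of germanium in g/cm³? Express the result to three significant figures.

5.29 g/cm³

A diamond cubic unit cell contains Z = 8 atoms.
Cell volume: a³ = (0.567 nm)³ = (5.670 × 10^-8 cm)³ = 1.823 × 10^-22 cm³.
ρ = Z·M/(N_A·a³) = 8 × 72.63 / (6.022 × 10²³ × 1.823 × 10^-22) = 5.293 g/cm³.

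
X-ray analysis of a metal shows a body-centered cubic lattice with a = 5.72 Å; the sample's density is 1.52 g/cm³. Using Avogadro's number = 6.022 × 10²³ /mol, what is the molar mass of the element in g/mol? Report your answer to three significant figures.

A BCC cell has Z = 2 atoms; a = 5.720 × 10^-8 cm.
M = ρ·N_A·a³/Z = 1.52 × 6.022 × 10²³ × 1.871 × 10^-22 / 2 = 85.7 g/mol.

85.7 g/mol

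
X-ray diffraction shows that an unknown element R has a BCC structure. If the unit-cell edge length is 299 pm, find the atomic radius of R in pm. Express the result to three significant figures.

In a BCC lattice, atoms touch along the body diagonal, so √3·a = 4r.
r = √3·a/4 = 1.7321 × 299 / 4 = 129 pm.

129 pm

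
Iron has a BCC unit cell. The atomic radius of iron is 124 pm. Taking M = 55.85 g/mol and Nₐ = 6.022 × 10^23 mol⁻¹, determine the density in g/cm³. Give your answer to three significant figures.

7.90 g/cm³

In a BCC lattice, atoms touch along the body diagonal, so √3·a = 4r, giving a = 286.4 pm = 2.864 × 10^-8 cm.
With Z = 2, ρ = Z·M/(N_A·a³) = 2 × 55.85 / (6.022 × 10²³ × 2.348 × 10^-23) = 7.899 g/cm³.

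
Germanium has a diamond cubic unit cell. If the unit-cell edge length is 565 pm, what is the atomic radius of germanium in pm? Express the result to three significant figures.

In a diamond cubic lattice, nearest neighbors lie along the body diagonal with √3·a = 8r.
r = √3·a/8 = 1.7321 × 565 / 8 = 122 pm.

122 pm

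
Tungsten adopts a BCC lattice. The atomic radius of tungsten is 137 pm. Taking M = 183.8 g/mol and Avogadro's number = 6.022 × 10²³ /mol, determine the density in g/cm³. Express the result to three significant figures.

19.3 g/cm³

In a BCC lattice, atoms touch along the body diagonal, so √3·a = 4r, giving a = 316.4 pm = 3.164 × 10^-8 cm.
With Z = 2, ρ = Z·M/(N_A·a³) = 2 × 183.8 / (6.022 × 10²³ × 3.167 × 10^-23) = 19.27 g/cm³.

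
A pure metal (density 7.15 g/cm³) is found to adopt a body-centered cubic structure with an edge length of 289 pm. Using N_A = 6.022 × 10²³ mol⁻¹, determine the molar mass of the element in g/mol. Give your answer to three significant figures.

52.0 g/mol

A BCC cell has Z = 2 atoms; a = 2.890 × 10^-8 cm.
M = ρ·N_A·a³/Z = 7.15 × 6.022 × 10²³ × 2.414 × 10^-23 / 2 = 52.0 g/mol.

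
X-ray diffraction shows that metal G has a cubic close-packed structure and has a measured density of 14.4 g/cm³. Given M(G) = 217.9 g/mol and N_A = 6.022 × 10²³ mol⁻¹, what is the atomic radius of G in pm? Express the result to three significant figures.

For an FCC cell (Z = 4), a³ = Z·M/(N_A·ρ) = 4 × 217.9 / (6.022 × 10²³ × 14.40) = 1.005 × 10^-22 cm³, so a = 4.649 × 10^-8 cm = 464.9 pm.
Atoms touch along the face diagonal, so √2·a = 4r, so r = 0.3536 × a = 164 pm.

164 pm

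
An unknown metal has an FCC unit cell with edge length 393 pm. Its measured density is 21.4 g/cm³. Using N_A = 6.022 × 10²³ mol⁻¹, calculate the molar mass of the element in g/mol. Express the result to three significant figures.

196 g/mol

An FCC cell has Z = 4 atoms; a = 3.930 × 10^-8 cm.
M = ρ·N_A·a³/Z = 21.4 × 6.022 × 10²³ × 6.070 × 10^-23 / 4 = 196 g/mol.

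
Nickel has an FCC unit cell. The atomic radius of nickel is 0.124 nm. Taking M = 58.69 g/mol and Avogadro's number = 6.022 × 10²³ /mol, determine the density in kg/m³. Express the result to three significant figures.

9040 kg/m³

In an FCC lattice, atoms touch along the face diagonal, so √2·a = 4r, giving a = 0.3507 nm = 3.507 × 10^-8 cm.
With Z = 4, ρ = Z·M/(N_A·a³) = 4 × 58.69 / (6.022 × 10²³ × 4.314 × 10^-23) = 9.036 g/cm³ = 9040 kg/m³.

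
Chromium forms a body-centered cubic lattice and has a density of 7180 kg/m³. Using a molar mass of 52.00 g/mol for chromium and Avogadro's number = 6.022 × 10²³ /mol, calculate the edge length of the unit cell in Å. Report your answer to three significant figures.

With Z = 2 atoms per BCC cell, a³ = Z·M/(N_A·ρ) = 2 × 52.00 / (6.022 × 10²³ × 7.180 g/cm³) = 2.405 × 10^-23 cm³.
a = (2.405 × 10^-23)^(1/3) = 2.887 × 10^-8 cm = 2.89 Å.

2.89 Å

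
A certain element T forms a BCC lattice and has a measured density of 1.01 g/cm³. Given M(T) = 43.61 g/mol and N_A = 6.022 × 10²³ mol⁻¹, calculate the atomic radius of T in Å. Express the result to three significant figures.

For a BCC cell (Z = 2), a³ = Z·M/(N_A·ρ) = 2 × 43.61 / (6.022 × 10²³ × 1.010) = 1.434 × 10^-22 cm³, so a = 5.234 × 10^-8 cm = 5.234 Å.
Atoms touch along the body diagonal, so √3·a = 4r, so r = 0.4330 × a = 2.27 Å.

2.27 Å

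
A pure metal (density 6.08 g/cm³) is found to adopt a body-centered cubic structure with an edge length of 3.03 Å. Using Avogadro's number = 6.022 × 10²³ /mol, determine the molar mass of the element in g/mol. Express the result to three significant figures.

50.9 g/mol

A BCC cell has Z = 2 atoms; a = 3.030 × 10^-8 cm.
M = ρ·N_A·a³/Z = 6.08 × 6.022 × 10²³ × 2.782 × 10^-23 / 2 = 50.9 g/mol.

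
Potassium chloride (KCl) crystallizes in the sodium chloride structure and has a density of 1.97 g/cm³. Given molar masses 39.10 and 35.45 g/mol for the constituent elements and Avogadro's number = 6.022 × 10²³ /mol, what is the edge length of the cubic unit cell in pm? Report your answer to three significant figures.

631 pm

M(KCl) = 74.55 g/mol; Z = 4 formula units per cell.
a³ = Z·M/(N_A·ρ) = 4 × 74.55 / (6.022 × 10²³ × 1.97) = 2.514 × 10^-22 cm³, so a = 6.311 × 10^-8 cm = 631 pm.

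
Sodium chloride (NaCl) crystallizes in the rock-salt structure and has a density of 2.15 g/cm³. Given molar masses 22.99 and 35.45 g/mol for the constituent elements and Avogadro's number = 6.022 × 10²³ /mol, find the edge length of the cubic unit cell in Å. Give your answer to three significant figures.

M(NaCl) = 58.44 g/mol; Z = 4 formula units per cell.
a³ = Z·M/(N_A·ρ) = 4 × 58.44 / (6.022 × 10²³ × 2.15) = 1.805 × 10^-22 cm³, so a = 5.652 × 10^-8 cm = 5.65 Å.

5.65 Å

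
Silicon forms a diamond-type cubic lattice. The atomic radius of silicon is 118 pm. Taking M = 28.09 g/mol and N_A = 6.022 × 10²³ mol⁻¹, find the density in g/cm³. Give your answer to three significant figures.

2.30 g/cm³

In a diamond cubic lattice, nearest neighbors lie along the body diagonal with √3·a = 8r, giving a = 545.0 pm = 5.450 × 10^-8 cm.
With Z = 8, ρ = Z·M/(N_A·a³) = 8 × 28.09 / (6.022 × 10²³ × 1.619 × 10^-22) = 2.305 g/cm³.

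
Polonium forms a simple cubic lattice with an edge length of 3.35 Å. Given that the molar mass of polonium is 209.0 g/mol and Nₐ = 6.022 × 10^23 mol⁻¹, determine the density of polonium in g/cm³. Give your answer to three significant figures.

9.23 g/cm³

A simple cubic unit cell contains Z = 1 atom.
Cell volume: a³ = (3.35 Å)³ = (3.350 × 10^-8 cm)³ = 3.760 × 10^-23 cm³.
ρ = Z·M/(N_A·a³) = 1 × 209.0 / (6.022 × 10²³ × 3.760 × 10^-23) = 9.231 g/cm³.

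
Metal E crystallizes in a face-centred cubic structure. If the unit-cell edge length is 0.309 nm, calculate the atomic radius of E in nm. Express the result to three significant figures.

0.109 nm

In an FCC lattice, atoms touch along the face diagonal, so √2·a = 4r.
r = √2·a/4 = 1.4142 × 0.309 / 4 = 0.109 nm.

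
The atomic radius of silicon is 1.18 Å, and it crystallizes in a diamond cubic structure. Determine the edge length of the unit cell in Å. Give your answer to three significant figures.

In a diamond cubic lattice, nearest neighbors lie along the body diagonal with √3·a = 8r.
a = 8r/√3 = 8 × 1.18 / 1.7321 = 5.45 Å.

5.45 Å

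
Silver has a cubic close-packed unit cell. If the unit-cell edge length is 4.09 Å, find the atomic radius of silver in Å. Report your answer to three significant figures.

1.45 Å

In an FCC lattice, atoms touch along the face diagonal, so √2·a = 4r.
r = √2·a/4 = 1.4142 × 4.09 / 4 = 1.45 Å.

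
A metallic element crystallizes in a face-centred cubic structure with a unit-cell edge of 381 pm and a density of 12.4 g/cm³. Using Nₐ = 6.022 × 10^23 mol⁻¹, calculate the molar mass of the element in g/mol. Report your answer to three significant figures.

103 g/mol

An FCC cell has Z = 4 atoms; a = 3.810 × 10^-8 cm.
M = ρ·N_A·a³/Z = 12.4 × 6.022 × 10²³ × 5.531 × 10^-23 / 4 = 103 g/mol.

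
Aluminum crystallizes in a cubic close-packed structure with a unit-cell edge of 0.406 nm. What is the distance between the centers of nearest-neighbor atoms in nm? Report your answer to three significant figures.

In an FCC structure, atoms touch along the face diagonal, so √2·a = 4r; the nearest-neighbor distance equals 2r = 0.7071·a.
d = 0.7071 × 0.406 = 0.287 nm.

0.287 nm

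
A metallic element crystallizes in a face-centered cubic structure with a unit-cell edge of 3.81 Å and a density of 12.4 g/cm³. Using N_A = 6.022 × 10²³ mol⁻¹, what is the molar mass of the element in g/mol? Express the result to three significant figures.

An FCC cell has Z = 4 atoms; a = 3.810 × 10^-8 cm.
M = ρ·N_A·a³/Z = 12.4 × 6.022 × 10²³ × 5.531 × 10^-23 / 4 = 103 g/mol.

103 g/mol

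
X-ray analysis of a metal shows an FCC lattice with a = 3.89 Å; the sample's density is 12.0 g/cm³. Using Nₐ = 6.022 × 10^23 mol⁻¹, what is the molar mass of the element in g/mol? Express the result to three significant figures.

An FCC cell has Z = 4 atoms; a = 3.890 × 10^-8 cm.
M = ρ·N_A·a³/Z = 12.0 × 6.022 × 10²³ × 5.886 × 10^-23 / 4 = 106 g/mol.

106 g/mol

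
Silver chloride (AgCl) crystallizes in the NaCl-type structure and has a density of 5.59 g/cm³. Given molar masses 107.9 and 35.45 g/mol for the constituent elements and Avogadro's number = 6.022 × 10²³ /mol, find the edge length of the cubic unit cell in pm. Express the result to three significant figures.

M(AgCl) = 143.35 g/mol; Z = 4 formula units per cell.
a³ = Z·M/(N_A·ρ) = 4 × 143.35 / (6.022 × 10²³ × 5.59) = 1.703 × 10^-22 cm³, so a = 5.543 × 10^-8 cm = 554 pm.

554 pm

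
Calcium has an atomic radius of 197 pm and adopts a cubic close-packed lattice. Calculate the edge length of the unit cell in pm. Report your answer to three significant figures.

557 pm

In an FCC lattice, atoms touch along the face diagonal, so √2·a = 4r.
a = 4r/√2 = 4 × 197 / 1.4142 = 557 pm.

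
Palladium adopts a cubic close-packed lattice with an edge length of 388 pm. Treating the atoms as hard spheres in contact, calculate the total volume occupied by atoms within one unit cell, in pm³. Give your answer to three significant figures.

In an FCC lattice atoms touch along the face diagonal, so √2·a = 4r, so r = 0.3536a = 137.2 pm.
V_atoms = Z × (4/3)πr³ = 4 × (4/3)π × (137.2)³ = 4.33 × 10^7 pm³.

4.33 × 10^7 pm³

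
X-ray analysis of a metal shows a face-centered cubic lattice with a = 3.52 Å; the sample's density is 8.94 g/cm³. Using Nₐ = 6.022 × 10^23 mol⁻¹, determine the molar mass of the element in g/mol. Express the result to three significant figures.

58.7 g/mol

An FCC cell has Z = 4 atoms; a = 3.520 × 10^-8 cm.
M = ρ·N_A·a³/Z = 8.94 × 6.022 × 10²³ × 4.361 × 10^-23 / 4 = 58.7 g/mol.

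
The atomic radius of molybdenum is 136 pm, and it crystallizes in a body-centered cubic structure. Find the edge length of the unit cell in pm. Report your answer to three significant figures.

In a BCC lattice, atoms touch along the body diagonal, so √3·a = 4r.
a = 4r/√3 = 4 × 136 / 1.7321 = 314 pm.

314 pm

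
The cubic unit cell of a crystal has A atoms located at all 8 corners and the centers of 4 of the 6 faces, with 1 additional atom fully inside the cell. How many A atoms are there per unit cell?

4

Corner atoms are shared by 8 cells (1/8 each), face atoms by 2 (1/2 each), interior atoms are unshared.
Net atoms = 8 × 1/8 + 4 × 1/2 + 1 = 1 + 2 + 1 = 4.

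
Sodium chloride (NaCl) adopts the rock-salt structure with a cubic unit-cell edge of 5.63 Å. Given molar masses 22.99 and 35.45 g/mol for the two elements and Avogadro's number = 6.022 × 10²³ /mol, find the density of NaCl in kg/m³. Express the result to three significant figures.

2180 kg/m³

The rock-salt structure contains Z = 4 formula units per cell; M(NaCl) = 22.99 + 35.45 = 58.44 g/mol.
a³ = (5.630 × 10^-8 cm)³ = 1.785 × 10^-22 cm³.
ρ = 4 × 58.44 / (6.022 × 10²³ × 1.785 × 10^-22) = 2.175 g/cm³ = 2180 kg/m³.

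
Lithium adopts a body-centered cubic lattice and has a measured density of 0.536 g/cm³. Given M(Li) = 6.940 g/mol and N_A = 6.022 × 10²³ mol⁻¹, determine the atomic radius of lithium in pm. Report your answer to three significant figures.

For a BCC cell (Z = 2), a³ = Z·M/(N_A·ρ) = 2 × 6.940 / (6.022 × 10²³ × 0.5360) = 4.300 × 10^-23 cm³, so a = 3.503 × 10^-8 cm = 350.3 pm.
Atoms touch along the body diagonal, so √3·a = 4r, so r = 0.4330 × a = 152 pm.

152 pm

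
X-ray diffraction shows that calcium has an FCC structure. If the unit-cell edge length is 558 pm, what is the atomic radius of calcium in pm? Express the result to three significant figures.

In an FCC lattice, atoms touch along the face diagonal, so √2·a = 4r.
r = √2·a/4 = 1.4142 × 558 / 4 = 197 pm.

197 pm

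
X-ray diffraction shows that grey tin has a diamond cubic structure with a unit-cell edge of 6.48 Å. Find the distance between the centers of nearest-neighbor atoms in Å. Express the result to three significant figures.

In a diamond cubic structure, nearest neighbors lie along the body diagonal with √3·a = 8r; the nearest-neighbor distance equals 2r = 0.4330·a.
d = 0.4330 × 6.48 = 2.81 Å.

2.81 Å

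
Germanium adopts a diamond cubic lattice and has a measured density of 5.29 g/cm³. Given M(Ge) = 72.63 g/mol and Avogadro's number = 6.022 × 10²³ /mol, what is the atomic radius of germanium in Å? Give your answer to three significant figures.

For a diamond cubic cell (Z = 8), a³ = Z·M/(N_A·ρ) = 8 × 72.63 / (6.022 × 10²³ × 5.290) = 1.824 × 10^-22 cm³, so a = 5.671 × 10^-8 cm = 5.671 Å.
Nearest neighbors lie along the body diagonal with √3·a = 8r, so r = 0.2165 × a = 1.23 Å.

1.23 Å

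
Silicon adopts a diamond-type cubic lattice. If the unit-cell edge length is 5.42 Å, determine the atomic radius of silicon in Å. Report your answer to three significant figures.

1.17 Å

In a diamond cubic lattice, nearest neighbors lie along the body diagonal with √3·a = 8r.
r = √3·a/8 = 1.7321 × 5.42 / 8 = 1.17 Å.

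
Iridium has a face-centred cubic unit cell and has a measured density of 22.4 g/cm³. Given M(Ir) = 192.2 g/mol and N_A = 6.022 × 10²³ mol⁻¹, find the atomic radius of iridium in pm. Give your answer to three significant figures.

136 pm

For an FCC cell (Z = 4), a³ = Z·M/(N_A·ρ) = 4 × 192.2 / (6.022 × 10²³ × 22.40) = 5.699 × 10^-23 cm³, so a = 3.848 × 10^-8 cm = 384.8 pm.
Atoms touch along the face diagonal, so √2·a = 4r, so r = 0.3536 × a = 136 pm.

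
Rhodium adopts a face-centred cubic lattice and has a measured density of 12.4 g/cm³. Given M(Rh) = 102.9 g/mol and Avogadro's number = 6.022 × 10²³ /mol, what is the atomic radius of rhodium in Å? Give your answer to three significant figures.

1.35 Å

For an FCC cell (Z = 4), a³ = Z·M/(N_A·ρ) = 4 × 102.9 / (6.022 × 10²³ × 12.40) = 5.512 × 10^-23 cm³, so a = 3.806 × 10^-8 cm = 3.806 Å.
Atoms touch along the face diagonal, so √2·a = 4r, so r = 0.3536 × a = 1.35 Å.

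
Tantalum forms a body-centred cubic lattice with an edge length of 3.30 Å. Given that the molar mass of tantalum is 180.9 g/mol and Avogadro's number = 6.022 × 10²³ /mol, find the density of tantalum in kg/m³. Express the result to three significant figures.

A BCC unit cell contains Z = 2 atoms.
Cell volume: a³ = (3.30 Å)³ = (3.300 × 10^-8 cm)³ = 3.594 × 10^-23 cm³.
ρ = Z·M/(N_A·a³) = 2 × 180.9 / (6.022 × 10²³ × 3.594 × 10^-23) = 16.72 g/cm³ = 16700 kg/m³.

16700 kg/m³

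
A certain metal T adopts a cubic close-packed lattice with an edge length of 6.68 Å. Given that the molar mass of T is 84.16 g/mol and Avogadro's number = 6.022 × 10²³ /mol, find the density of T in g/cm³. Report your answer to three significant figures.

An FCC unit cell contains Z = 4 atoms.
Cell volume: a³ = (6.68 Å)³ = (6.680 × 10^-8 cm)³ = 2.981 × 10^-22 cm³.
ρ = Z·M/(N_A·a³) = 4 × 84.16 / (6.022 × 10²³ × 2.981 × 10^-22) = 1.875 g/cm³.

1.88 g/cm³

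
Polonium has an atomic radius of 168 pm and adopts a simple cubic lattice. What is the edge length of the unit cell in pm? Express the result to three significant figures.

In a simple cubic lattice, atoms touch along the cell edge, so a = 2r.
a = 2r = 2 × 168 = 336 pm.

336 pm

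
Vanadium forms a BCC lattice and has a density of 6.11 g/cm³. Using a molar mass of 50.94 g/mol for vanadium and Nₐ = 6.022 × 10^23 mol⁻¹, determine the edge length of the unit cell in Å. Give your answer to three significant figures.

With Z = 2 atoms per BCC cell, a³ = Z·M/(N_A·ρ) = 2 × 50.94 / (6.022 × 10²³ × 6.110 g/cm³) = 2.769 × 10^-23 cm³.
a = (2.769 × 10^-23)^(1/3) = 3.025 × 10^-8 cm = 3.03 Å.

3.03 Å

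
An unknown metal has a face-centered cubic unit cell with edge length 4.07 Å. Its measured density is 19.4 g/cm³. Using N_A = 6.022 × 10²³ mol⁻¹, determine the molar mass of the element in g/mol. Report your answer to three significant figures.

An FCC cell has Z = 4 atoms; a = 4.070 × 10^-8 cm.
M = ρ·N_A·a³/Z = 19.4 × 6.022 × 10²³ × 6.742 × 10^-23 / 4 = 197 g/mol.

197 g/mol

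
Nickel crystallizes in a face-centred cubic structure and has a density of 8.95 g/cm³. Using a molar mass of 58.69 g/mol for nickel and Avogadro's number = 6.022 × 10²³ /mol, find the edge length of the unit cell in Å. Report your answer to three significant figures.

3.52 Å

With Z = 4 atoms per FCC cell, a³ = Z·M/(N_A·ρ) = 4 × 58.69 / (6.022 × 10²³ × 8.950 g/cm³) = 4.356 × 10^-23 cm³.
a = (4.356 × 10^-23)^(1/3) = 3.518 × 10^-8 cm = 3.52 Å.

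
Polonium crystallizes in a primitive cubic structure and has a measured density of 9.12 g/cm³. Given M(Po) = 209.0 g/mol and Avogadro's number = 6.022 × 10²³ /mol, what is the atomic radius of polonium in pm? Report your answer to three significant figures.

168 pm

For a simple cubic cell (Z = 1), a³ = Z·M/(N_A·ρ) = 1 × 209.0 / (6.022 × 10²³ × 9.120) = 3.805 × 10^-23 cm³, so a = 3.364 × 10^-8 cm = 336.4 pm.
Atoms touch along the cell edge, so a = 2r, so r = 0.5000 × a = 168 pm.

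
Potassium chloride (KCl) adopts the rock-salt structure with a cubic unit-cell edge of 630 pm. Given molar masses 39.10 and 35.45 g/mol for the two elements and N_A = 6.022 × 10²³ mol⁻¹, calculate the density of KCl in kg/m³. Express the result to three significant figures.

1980 kg/m³

The rock-salt structure contains Z = 4 formula units per cell; M(KCl) = 39.10 + 35.45 = 74.55 g/mol.
a³ = (6.300 × 10^-8 cm)³ = 2.500 × 10^-22 cm³.
ρ = 4 × 74.55 / (6.022 × 10²³ × 2.500 × 10^-22) = 1.980 g/cm³ = 1980 kg/m³.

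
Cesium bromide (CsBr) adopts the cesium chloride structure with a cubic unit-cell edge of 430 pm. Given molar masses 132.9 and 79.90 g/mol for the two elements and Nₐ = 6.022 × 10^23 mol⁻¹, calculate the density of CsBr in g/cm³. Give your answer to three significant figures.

The cesium chloride structure contains Z = 1 formula unit per cell; M(CsBr) = 132.9 + 79.90 = 212.8 g/mol.
a³ = (4.300 × 10^-8 cm)³ = 7.951 × 10^-23 cm³.
ρ = 1 × 212.8 / (6.022 × 10²³ × 7.951 × 10^-23) = 4.445 g/cm³.

4.44 g/cm³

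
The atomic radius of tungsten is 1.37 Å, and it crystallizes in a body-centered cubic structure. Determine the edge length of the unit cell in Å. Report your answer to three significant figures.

In a BCC lattice, atoms touch along the body diagonal, so √3·a = 4r.
a = 4r/√3 = 4 × 1.37 / 1.7321 = 3.16 Å.

3.16 Å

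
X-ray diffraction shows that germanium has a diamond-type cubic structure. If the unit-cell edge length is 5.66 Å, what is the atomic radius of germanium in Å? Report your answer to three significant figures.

1.23 Å

In a diamond cubic lattice, nearest neighbors lie along the body diagonal with √3·a = 8r.
r = √3·a/8 = 1.7321 × 5.66 / 8 = 1.23 Å.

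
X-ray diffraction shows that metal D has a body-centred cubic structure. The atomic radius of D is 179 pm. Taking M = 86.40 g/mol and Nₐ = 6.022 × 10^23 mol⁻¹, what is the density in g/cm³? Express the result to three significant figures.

4.06 g/cm³

In a BCC lattice, atoms touch along the body diagonal, so √3·a = 4r, giving a = 413.4 pm = 4.134 × 10^-8 cm.
With Z = 2, ρ = Z·M/(N_A·a³) = 2 × 86.40 / (6.022 × 10²³ × 7.064 × 10^-23) = 4.062 g/cm³.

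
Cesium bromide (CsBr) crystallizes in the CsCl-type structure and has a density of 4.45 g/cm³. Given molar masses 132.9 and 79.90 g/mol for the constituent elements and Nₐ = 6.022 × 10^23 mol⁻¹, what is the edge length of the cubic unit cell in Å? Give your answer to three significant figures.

4.30 Å

M(CsBr) = 212.8 g/mol; Z = 1 formula unit per cell.
a³ = Z·M/(N_A·ρ) = 1 × 212.8 / (6.022 × 10²³ × 4.45) = 7.941 × 10^-23 cm³, so a = 4.298 × 10^-8 cm = 4.30 Å.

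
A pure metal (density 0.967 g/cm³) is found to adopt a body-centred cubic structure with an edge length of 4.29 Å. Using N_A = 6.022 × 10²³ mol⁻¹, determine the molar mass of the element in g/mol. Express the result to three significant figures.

23.0 g/mol

A BCC cell has Z = 2 atoms; a = 4.290 × 10^-8 cm.
M = ρ·N_A·a³/Z = 0.967 × 6.022 × 10²³ × 7.895 × 10^-23 / 2 = 23.0 g/mol.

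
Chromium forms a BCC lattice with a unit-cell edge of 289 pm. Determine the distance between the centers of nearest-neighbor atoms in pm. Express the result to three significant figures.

250 pm

In a BCC structure, atoms touch along the body diagonal, so √3·a = 4r; the nearest-neighbor distance equals 2r = 0.8660·a.
d = 0.8660 × 289 = 250 pm.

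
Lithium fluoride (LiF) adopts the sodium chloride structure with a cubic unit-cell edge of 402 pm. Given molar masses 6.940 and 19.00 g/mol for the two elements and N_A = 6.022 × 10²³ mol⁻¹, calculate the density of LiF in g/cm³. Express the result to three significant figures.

The sodium chloride structure contains Z = 4 formula units per cell; M(LiF) = 6.940 + 19.00 = 25.94 g/mol.
a³ = (4.020 × 10^-8 cm)³ = 6.496 × 10^-23 cm³.
ρ = 4 × 25.94 / (6.022 × 10²³ × 6.496 × 10^-23) = 2.652 g/cm³.

2.65 g/cm³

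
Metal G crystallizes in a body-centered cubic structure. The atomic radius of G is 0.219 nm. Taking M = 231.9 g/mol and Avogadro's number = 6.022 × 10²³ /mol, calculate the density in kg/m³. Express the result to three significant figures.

In a BCC lattice, atoms touch along the body diagonal, so √3·a = 4r, giving a = 0.5058 nm = 5.058 × 10^-8 cm.
With Z = 2, ρ = Z·M/(N_A·a³) = 2 × 231.9 / (6.022 × 10²³ × 1.294 × 10^-22) = 5.953 g/cm³ = 5950 kg/m³.

5950 kg/m³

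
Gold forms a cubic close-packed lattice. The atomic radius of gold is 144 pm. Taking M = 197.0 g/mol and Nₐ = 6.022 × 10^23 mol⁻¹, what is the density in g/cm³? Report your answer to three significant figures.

19.4 g/cm³

In an FCC lattice, atoms touch along the face diagonal, so √2·a = 4r, giving a = 407.3 pm = 4.073 × 10^-8 cm.
With Z = 4, ρ = Z·M/(N_A·a³) = 4 × 197.0 / (6.022 × 10²³ × 6.757 × 10^-23) = 19.37 g/cm³.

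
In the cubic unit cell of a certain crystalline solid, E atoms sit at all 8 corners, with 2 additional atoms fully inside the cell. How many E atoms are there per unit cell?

Corner atoms are shared by 8 cells (1/8 each), interior atoms are unshared.
Net atoms = 8 × 1/8 + 2 = 1 + 2 = 3.

3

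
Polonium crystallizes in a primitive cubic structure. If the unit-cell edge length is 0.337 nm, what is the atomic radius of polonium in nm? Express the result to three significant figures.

In a simple cubic lattice, atoms touch along the cell edge, so a = 2r.
r = a/2 = 0.337/2 = 0.169 nm.

0.169 nm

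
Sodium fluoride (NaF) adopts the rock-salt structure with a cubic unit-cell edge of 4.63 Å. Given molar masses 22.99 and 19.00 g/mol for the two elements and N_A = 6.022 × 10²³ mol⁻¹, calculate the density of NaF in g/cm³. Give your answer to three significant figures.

The rock-salt structure contains Z = 4 formula units per cell; M(NaF) = 22.99 + 19.00 = 41.99 g/mol.
a³ = (4.630 × 10^-8 cm)³ = 9.925 × 10^-23 cm³.
ρ = 4 × 41.99 / (6.022 × 10²³ × 9.925 × 10^-23) = 2.810 g/cm³.

2.81 g/cm³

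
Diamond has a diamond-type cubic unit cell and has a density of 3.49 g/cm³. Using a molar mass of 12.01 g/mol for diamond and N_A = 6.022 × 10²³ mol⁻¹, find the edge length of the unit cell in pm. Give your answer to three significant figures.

358 pm

With Z = 8 atoms per diamond cubic cell, a³ = Z·M/(N_A·ρ) = 8 × 12.01 / (6.022 × 10²³ × 3.490 g/cm³) = 4.572 × 10^-23 cm³.
a = (4.572 × 10^-23)^(1/3) = 3.576 × 10^-8 cm = 358 pm.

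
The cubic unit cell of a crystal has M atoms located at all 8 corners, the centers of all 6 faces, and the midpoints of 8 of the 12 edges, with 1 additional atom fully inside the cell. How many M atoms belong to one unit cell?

7

Corner atoms are shared by 8 cells (1/8 each), face atoms by 2 (1/2 each), edge atoms by 4 (1/4 each), interior atoms are unshared.
Net atoms = 8 × 1/8 + 6 × 1/2 + 8 × 1/4 + 1 = 1 + 3 + 2 + 1 = 7.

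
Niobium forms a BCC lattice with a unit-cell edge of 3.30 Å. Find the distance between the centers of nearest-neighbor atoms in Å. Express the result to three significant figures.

In a BCC structure, atoms touch along the body diagonal, so √3·a = 4r; the nearest-neighbor distance equals 2r = 0.8660·a.
d = 0.8660 × 3.30 = 2.86 Å.

2.86 Å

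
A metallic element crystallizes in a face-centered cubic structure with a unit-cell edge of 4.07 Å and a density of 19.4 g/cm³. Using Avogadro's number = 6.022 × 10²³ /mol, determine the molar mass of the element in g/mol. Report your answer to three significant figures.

An FCC cell has Z = 4 atoms; a = 4.070 × 10^-8 cm.
M = ρ·N_A·a³/Z = 19.4 × 6.022 × 10²³ × 6.742 × 10^-23 / 4 = 197 g/mol.

197 g/mol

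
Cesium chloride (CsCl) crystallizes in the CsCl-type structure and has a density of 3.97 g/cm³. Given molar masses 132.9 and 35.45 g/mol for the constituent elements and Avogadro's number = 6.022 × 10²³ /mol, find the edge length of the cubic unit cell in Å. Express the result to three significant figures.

M(CsCl) = 168.35 g/mol; Z = 1 formula unit per cell.
a³ = Z·M/(N_A·ρ) = 1 × 168.35 / (6.022 × 10²³ × 3.97) = 7.042 × 10^-23 cm³, so a = 4.129 × 10^-8 cm = 4.13 Å.

4.13 Å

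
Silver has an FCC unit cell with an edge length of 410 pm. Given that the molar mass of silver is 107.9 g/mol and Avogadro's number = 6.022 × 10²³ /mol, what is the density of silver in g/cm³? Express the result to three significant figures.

10.4 g/cm³

An FCC unit cell contains Z = 4 atoms.
Cell volume: a³ = (410 pm)³ = (4.100 × 10^-8 cm)³ = 6.892 × 10^-23 cm³.
ρ = Z·M/(N_A·a³) = 4 × 107.9 / (6.022 × 10²³ × 6.892 × 10^-23) = 10.40 g/cm³.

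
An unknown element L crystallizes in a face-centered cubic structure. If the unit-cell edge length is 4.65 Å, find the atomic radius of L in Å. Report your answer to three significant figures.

In an FCC lattice, atoms touch along the face diagonal, so √2·a = 4r.
r = √2·a/4 = 1.4142 × 4.65 / 4 = 1.64 Å.

1.64 Å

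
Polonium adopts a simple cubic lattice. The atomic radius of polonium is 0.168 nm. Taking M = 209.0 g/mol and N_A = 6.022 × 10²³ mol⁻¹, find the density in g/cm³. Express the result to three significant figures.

9.15 g/cm³

In a simple cubic lattice, atoms touch along the cell edge, so a = 2r, giving a = 0.3360 nm = 3.360 × 10^-8 cm.
With Z = 1, ρ = Z·M/(N_A·a³) = 1 × 209.0 / (6.022 × 10²³ × 3.793 × 10^-23) = 9.149 g/cm³.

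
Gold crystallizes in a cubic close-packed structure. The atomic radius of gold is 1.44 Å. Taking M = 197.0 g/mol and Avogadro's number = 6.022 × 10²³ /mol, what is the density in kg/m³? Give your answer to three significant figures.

19400 kg/m³

In an FCC lattice, atoms touch along the face diagonal, so √2·a = 4r, giving a = 4.073 Å = 4.073 × 10^-8 cm.
With Z = 4, ρ = Z·M/(N_A·a³) = 4 × 197.0 / (6.022 × 10²³ × 6.757 × 10^-23) = 19.37 g/cm³ = 19400 kg/m³.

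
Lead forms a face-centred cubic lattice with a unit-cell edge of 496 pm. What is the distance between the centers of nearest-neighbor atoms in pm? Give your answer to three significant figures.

In an FCC structure, atoms touch along the face diagonal, so √2·a = 4r; the nearest-neighbor distance equals 2r = 0.7071·a.
d = 0.7071 × 496 = 351 pm.

351 pm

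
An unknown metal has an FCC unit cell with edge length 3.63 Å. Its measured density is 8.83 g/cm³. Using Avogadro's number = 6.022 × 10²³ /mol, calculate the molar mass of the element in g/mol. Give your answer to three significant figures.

An FCC cell has Z = 4 atoms; a = 3.630 × 10^-8 cm.
M = ρ·N_A·a³/Z = 8.83 × 6.022 × 10²³ × 4.783 × 10^-23 / 4 = 63.6 g/mol.

63.6 g/mol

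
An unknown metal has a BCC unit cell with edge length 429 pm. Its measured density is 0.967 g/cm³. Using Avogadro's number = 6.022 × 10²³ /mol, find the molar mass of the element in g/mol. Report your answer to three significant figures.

23.0 g/mol

A BCC cell has Z = 2 atoms; a = 4.290 × 10^-8 cm.
M = ρ·N_A·a³/Z = 0.967 × 6.022 × 10²³ × 7.895 × 10^-23 / 2 = 23.0 g/mol.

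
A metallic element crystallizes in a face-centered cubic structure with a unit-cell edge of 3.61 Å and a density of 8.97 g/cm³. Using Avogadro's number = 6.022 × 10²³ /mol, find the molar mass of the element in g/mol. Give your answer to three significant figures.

An FCC cell has Z = 4 atoms; a = 3.610 × 10^-8 cm.
M = ρ·N_A·a³/Z = 8.97 × 6.022 × 10²³ × 4.705 × 10^-23 / 4 = 63.5 g/mol.

63.5 g/mol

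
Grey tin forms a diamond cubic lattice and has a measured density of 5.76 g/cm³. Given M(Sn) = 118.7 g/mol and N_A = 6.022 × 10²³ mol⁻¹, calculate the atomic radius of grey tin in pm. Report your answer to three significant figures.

141 pm

For a diamond cubic cell (Z = 8), a³ = Z·M/(N_A·ρ) = 8 × 118.7 / (6.022 × 10²³ × 5.760) = 2.738 × 10^-22 cm³, so a = 6.493 × 10^-8 cm = 649.3 pm.
Nearest neighbors lie along the body diagonal with √3·a = 8r, so r = 0.2165 × a = 141 pm.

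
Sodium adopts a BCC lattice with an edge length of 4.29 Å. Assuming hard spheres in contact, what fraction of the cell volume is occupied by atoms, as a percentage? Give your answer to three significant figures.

In a BCC lattice atoms touch along the body diagonal, so √3·a = 4r, so r = 0.4330a = 1.858 Å.
Packing fraction = Z·(4/3)πr³ / a³ = 2 × (4/3)π × (1.858)³ / (4.29)³ = 0.6802 = 68.0%.

68.0%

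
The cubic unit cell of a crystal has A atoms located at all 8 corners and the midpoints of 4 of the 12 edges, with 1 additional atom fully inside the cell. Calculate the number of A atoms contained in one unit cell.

3

Corner atoms are shared by 8 cells (1/8 each), edge atoms by 4 (1/4 each), interior atoms are unshared.
Net atoms = 8 × 1/8 + 4 × 1/4 + 1 = 1 + 1 + 1 = 3.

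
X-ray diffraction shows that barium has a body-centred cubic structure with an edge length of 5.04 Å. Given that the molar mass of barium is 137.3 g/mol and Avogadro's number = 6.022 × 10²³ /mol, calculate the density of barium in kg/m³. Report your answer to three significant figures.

A BCC unit cell contains Z = 2 atoms.
Cell volume: a³ = (5.04 Å)³ = (5.040 × 10^-8 cm)³ = 1.280 × 10^-22 cm³.
ρ = Z·M/(N_A·a³) = 2 × 137.3 / (6.022 × 10²³ × 1.280 × 10^-22) = 3.562 g/cm³ = 3560 kg/m³.

3560 kg/m³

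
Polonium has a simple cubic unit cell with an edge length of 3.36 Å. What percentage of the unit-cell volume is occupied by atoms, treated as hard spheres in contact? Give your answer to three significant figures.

In a simple cubic lattice atoms touch along the cell edge, so a = 2r, so r = 0.5000a = 1.680 Å.
Packing fraction = Z·(4/3)πr³ / a³ = 1 × (4/3)π × (1.680)³ / (3.36)³ = 0.5236 = 52.4%.

52.4%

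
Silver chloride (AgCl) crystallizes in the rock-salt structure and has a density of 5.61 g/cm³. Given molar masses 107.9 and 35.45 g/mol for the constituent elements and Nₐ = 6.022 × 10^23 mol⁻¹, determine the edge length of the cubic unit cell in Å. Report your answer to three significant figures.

M(AgCl) = 143.35 g/mol; Z = 4 formula units per cell.
a³ = Z·M/(N_A·ρ) = 4 × 143.35 / (6.022 × 10²³ × 5.61) = 1.697 × 10^-22 cm³, so a = 5.537 × 10^-8 cm = 5.54 Å.

5.54 Å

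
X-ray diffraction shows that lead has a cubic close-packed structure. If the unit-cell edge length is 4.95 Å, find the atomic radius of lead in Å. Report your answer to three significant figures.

In an FCC lattice, atoms touch along the face diagonal, so √2·a = 4r.
r = √2·a/4 = 1.4142 × 4.95 / 4 = 1.75 Å.

1.75 Å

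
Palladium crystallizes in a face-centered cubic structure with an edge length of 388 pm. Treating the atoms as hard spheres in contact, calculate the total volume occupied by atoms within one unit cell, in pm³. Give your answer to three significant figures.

4.33 × 10^7 pm³

In an FCC lattice atoms touch along the face diagonal, so √2·a = 4r, so r = 0.3536a = 137.2 pm.
V_atoms = Z × (4/3)πr³ = 4 × (4/3)π × (137.2)³ = 4.33 × 10^7 pm³.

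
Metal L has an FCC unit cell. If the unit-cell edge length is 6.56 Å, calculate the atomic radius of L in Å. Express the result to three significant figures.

2.32 Å

In an FCC lattice, atoms touch along the face diagonal, so √2·a = 4r.
r = √2·a/4 = 1.4142 × 6.56 / 4 = 2.32 Å.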